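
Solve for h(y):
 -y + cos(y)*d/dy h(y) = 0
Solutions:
 h(y) = C1 + Integral(y/cos(y), y)


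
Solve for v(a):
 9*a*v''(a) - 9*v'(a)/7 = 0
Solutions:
 v(a) = C1 + C2*a^(8/7)


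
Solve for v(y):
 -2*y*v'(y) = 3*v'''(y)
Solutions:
 v(y) = C1 + Integral(C2*airyai(-2^(1/3)*3^(2/3)*y/3) + C3*airybi(-2^(1/3)*3^(2/3)*y/3), y)


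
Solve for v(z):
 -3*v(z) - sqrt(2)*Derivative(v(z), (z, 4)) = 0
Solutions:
 v(z) = (C1*sin(2^(3/8)*3^(1/4)*z/2) + C2*cos(2^(3/8)*3^(1/4)*z/2))*exp(-2^(3/8)*3^(1/4)*z/2) + (C3*sin(2^(3/8)*3^(1/4)*z/2) + C4*cos(2^(3/8)*3^(1/4)*z/2))*exp(2^(3/8)*3^(1/4)*z/2)


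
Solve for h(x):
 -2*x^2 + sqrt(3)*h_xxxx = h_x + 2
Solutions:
 h(x) = C1 + C4*exp(3^(5/6)*x/3) - 2*x^3/3 - 2*x + (C2*sin(3^(1/3)*x/2) + C3*cos(3^(1/3)*x/2))*exp(-3^(5/6)*x/6)


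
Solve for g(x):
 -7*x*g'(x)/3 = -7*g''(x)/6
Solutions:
 g(x) = C1 + C2*erfi(x)


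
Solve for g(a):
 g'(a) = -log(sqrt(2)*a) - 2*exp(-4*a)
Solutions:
 g(a) = C1 - a*log(a) + a*(1 - log(2)/2) + exp(-4*a)/2


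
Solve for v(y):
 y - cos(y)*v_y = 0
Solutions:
 v(y) = C1 + Integral(y/cos(y), y)


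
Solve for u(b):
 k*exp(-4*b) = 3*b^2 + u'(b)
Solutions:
 u(b) = C1 - b^3 - k*exp(-4*b)/4


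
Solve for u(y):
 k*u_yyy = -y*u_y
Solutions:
 u(y) = C1 + Integral(C2*airyai(y*(-1/k)^(1/3)) + C3*airybi(y*(-1/k)^(1/3)), y)


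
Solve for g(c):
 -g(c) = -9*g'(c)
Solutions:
 g(c) = C1*exp(c/9)


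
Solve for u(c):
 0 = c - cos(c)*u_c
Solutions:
 u(c) = C1 + Integral(c/cos(c), c)


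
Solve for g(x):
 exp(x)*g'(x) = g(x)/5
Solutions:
 g(x) = C1*exp(-exp(-x)/5)


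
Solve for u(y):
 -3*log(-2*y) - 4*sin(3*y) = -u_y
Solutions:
 u(y) = C1 + 3*y*log(-y) - 3*y + 3*y*log(2) - 4*cos(3*y)/3


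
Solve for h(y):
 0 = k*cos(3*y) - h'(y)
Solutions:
 h(y) = C1 + k*sin(3*y)/3


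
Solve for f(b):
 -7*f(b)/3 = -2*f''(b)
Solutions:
 f(b) = C1*exp(-sqrt(42)*b/6) + C2*exp(sqrt(42)*b/6)


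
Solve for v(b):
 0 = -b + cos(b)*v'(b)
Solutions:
 v(b) = C1 + Integral(b/cos(b), b)


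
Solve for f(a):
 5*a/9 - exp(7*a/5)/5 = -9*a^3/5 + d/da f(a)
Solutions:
 f(a) = C1 + 9*a^4/20 + 5*a^2/18 - exp(7*a/5)/7


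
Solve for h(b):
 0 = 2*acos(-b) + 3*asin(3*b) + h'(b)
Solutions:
 h(b) = C1 - 2*b*acos(-b) - 3*b*asin(3*b) - sqrt(1 - 9*b^2) - 2*sqrt(1 - b^2)


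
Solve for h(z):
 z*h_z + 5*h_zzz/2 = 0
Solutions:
 h(z) = C1 + Integral(C2*airyai(-2^(1/3)*5^(2/3)*z/5) + C3*airybi(-2^(1/3)*5^(2/3)*z/5), z)


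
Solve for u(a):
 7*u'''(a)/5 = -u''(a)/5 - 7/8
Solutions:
 u(a) = C1 + C2*a + C3*exp(-a/7) - 35*a^2/16


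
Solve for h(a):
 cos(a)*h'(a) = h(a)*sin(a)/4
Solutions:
 h(a) = C1/cos(a)^(1/4)


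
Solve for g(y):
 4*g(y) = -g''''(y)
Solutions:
 g(y) = (C1*sin(y) + C2*cos(y))*exp(-y) + (C3*sin(y) + C4*cos(y))*exp(y)


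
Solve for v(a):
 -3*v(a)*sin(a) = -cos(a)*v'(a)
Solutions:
 v(a) = C1/cos(a)^3


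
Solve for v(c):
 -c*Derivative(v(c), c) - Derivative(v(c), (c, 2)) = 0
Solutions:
 v(c) = C1 + C2*erf(sqrt(2)*c/2)


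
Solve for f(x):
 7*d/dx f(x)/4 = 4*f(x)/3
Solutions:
 f(x) = C1*exp(16*x/21)


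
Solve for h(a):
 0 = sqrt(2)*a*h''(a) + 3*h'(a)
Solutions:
 h(a) = C1 + C2*a^(1 - 3*sqrt(2)/2)


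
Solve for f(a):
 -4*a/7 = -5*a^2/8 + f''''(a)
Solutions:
 f(a) = C1 + C2*a + C3*a^2 + C4*a^3 + a^6/576 - a^5/210


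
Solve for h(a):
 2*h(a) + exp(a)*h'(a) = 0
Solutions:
 h(a) = C1*exp(2*exp(-a))


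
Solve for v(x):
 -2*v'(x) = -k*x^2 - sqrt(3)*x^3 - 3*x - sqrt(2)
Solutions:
 v(x) = C1 + k*x^3/6 + sqrt(3)*x^4/8 + 3*x^2/4 + sqrt(2)*x/2


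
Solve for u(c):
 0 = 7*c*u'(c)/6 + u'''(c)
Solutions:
 u(c) = C1 + Integral(C2*airyai(-6^(2/3)*7^(1/3)*c/6) + C3*airybi(-6^(2/3)*7^(1/3)*c/6), c)


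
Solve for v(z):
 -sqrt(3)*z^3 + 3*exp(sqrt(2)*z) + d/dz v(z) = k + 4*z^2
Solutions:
 v(z) = C1 + k*z + sqrt(3)*z^4/4 + 4*z^3/3 - 3*sqrt(2)*exp(sqrt(2)*z)/2


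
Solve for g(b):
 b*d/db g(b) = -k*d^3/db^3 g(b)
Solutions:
 g(b) = C1 + Integral(C2*airyai(b*(-1/k)^(1/3)) + C3*airybi(b*(-1/k)^(1/3)), b)


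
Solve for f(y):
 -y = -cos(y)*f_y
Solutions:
 f(y) = C1 + Integral(y/cos(y), y)


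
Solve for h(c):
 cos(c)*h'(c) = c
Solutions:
 h(c) = C1 + Integral(c/cos(c), c)


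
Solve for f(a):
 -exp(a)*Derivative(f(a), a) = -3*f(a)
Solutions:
 f(a) = C1*exp(-3*exp(-a))


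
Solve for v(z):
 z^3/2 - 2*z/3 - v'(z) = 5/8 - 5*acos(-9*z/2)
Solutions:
 v(z) = C1 + z^4/8 - z^2/3 + 5*z*acos(-9*z/2) - 5*z/8 + 5*sqrt(4 - 81*z^2)/9


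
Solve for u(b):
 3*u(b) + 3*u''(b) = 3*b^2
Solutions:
 u(b) = C1*sin(b) + C2*cos(b) + b^2 - 2


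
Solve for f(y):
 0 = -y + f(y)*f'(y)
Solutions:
 f(y) = -sqrt(C1 + y^2)
 f(y) = sqrt(C1 + y^2)


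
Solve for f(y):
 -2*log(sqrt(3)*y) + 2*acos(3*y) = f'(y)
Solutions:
 f(y) = C1 - 2*y*log(y) + 2*y*acos(3*y) - y*log(3) + 2*y - 2*sqrt(1 - 9*y^2)/3


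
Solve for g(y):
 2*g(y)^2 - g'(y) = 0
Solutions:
 g(y) = -1/(C1 + 2*y)


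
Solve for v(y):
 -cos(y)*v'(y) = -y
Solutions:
 v(y) = C1 + Integral(y/cos(y), y)


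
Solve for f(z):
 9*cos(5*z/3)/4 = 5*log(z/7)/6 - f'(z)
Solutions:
 f(z) = C1 + 5*z*log(z)/6 - 5*z*log(7)/6 - 5*z/6 - 27*sin(5*z/3)/20


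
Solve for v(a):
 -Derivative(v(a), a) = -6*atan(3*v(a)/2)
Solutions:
 Integral(1/atan(3*_y/2), (_y, v(a))) = C1 + 6*a


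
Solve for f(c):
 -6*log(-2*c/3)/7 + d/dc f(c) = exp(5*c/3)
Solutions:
 f(c) = C1 + 6*c*log(-c)/7 + 6*c*(-log(3) - 1 + log(2))/7 + 3*exp(5*c/3)/5


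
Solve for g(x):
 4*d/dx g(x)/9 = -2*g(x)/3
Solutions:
 g(x) = C1*exp(-3*x/2)


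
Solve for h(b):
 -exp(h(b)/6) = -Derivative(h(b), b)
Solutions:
 h(b) = 6*log(-1/(C1 + b)) + 6*log(6)


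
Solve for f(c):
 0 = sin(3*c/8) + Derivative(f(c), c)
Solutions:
 f(c) = C1 + 8*cos(3*c/8)/3


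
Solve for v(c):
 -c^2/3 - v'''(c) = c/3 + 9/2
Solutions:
 v(c) = C1 + C2*c + C3*c^2 - c^5/180 - c^4/72 - 3*c^3/4


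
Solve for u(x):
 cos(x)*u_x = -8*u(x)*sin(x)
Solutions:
 u(x) = C1*cos(x)^8


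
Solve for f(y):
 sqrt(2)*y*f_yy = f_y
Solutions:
 f(y) = C1 + C2*y^(sqrt(2)/2 + 1)


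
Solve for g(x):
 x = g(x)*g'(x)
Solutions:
 g(x) = -sqrt(C1 + x^2)
 g(x) = sqrt(C1 + x^2)


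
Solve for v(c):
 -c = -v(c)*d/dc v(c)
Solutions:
 v(c) = -sqrt(C1 + c^2)
 v(c) = sqrt(C1 + c^2)


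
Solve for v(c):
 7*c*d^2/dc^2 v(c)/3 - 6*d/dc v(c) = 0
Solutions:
 v(c) = C1 + C2*c^(25/7)


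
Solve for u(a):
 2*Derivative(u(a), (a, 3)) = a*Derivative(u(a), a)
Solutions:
 u(a) = C1 + Integral(C2*airyai(2^(2/3)*a/2) + C3*airybi(2^(2/3)*a/2), a)


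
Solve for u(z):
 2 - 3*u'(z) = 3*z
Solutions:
 u(z) = C1 - z^2/2 + 2*z/3


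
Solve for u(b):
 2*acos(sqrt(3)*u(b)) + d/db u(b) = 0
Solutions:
 Integral(1/acos(sqrt(3)*_y), (_y, u(b))) = C1 - 2*b


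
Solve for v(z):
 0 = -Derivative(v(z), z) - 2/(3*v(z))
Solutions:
 v(z) = -sqrt(C1 - 12*z)/3
 v(z) = sqrt(C1 - 12*z)/3


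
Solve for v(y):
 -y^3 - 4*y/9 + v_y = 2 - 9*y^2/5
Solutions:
 v(y) = C1 + y^4/4 - 3*y^3/5 + 2*y^2/9 + 2*y


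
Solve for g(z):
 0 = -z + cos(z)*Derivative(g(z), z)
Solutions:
 g(z) = C1 + Integral(z/cos(z), z)


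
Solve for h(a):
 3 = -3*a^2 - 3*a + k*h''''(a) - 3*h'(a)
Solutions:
 h(a) = C1 + C2*exp(3^(1/3)*a*(1/k)^(1/3)) + C3*exp(a*(-3^(1/3) + 3^(5/6)*I)*(1/k)^(1/3)/2) + C4*exp(-a*(3^(1/3) + 3^(5/6)*I)*(1/k)^(1/3)/2) - a^3/3 - a^2/2 - a


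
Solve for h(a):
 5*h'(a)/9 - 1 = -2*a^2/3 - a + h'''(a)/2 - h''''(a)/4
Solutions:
 h(a) = C1 + C2*exp(a*(2*2^(2/3)/(sqrt(105) + 11)^(1/3) + 2^(1/3)*(sqrt(105) + 11)^(1/3) + 4)/6)*sin(2^(1/3)*sqrt(3)*a*(-(sqrt(105) + 11)^(1/3) + 2*2^(1/3)/(sqrt(105) + 11)^(1/3))/6) + C3*exp(a*(2*2^(2/3)/(sqrt(105) + 11)^(1/3) + 2^(1/3)*(sqrt(105) + 11)^(1/3) + 4)/6)*cos(2^(1/3)*sqrt(3)*a*(-(sqrt(105) + 11)^(1/3) + 2*2^(1/3)/(sqrt(105) + 11)^(1/3))/6) + C4*exp(a*(-2^(1/3)*(sqrt(105) + 11)^(1/3) - 2*2^(2/3)/(sqrt(105) + 11)^(1/3) + 2)/3) - 2*a^3/5 - 9*a^2/10 - 9*a/25


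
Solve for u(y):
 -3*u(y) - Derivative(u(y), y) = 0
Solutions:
 u(y) = C1*exp(-3*y)


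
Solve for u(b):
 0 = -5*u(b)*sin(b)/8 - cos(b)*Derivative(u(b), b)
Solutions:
 u(b) = C1*cos(b)^(5/8)


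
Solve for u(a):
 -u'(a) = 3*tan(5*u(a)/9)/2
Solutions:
 u(a) = -9*asin(C1*exp(-5*a/6))/5 + 9*pi/5
 u(a) = 9*asin(C1*exp(-5*a/6))/5


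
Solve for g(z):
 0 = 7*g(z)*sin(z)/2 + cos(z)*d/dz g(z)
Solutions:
 g(z) = C1*cos(z)^(7/2)


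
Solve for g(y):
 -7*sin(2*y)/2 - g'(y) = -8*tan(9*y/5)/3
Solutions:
 g(y) = C1 - 40*log(cos(9*y/5))/27 + 7*cos(2*y)/4


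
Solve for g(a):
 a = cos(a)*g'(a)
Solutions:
 g(a) = C1 + Integral(a/cos(a), a)


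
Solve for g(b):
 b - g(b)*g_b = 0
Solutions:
 g(b) = -sqrt(C1 + b^2)
 g(b) = sqrt(C1 + b^2)


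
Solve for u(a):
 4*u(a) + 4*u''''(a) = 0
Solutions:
 u(a) = (C1*sin(sqrt(2)*a/2) + C2*cos(sqrt(2)*a/2))*exp(-sqrt(2)*a/2) + (C3*sin(sqrt(2)*a/2) + C4*cos(sqrt(2)*a/2))*exp(sqrt(2)*a/2)


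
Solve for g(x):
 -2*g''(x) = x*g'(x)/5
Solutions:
 g(x) = C1 + C2*erf(sqrt(5)*x/10)


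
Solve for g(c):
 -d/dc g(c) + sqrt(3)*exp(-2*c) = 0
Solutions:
 g(c) = C1 - sqrt(3)*exp(-2*c)/2


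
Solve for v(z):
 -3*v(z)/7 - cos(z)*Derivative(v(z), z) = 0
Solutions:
 v(z) = C1*(sin(z) - 1)^(3/14)/(sin(z) + 1)^(3/14)


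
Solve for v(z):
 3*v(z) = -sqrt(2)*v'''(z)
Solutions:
 v(z) = C3*exp(-2^(5/6)*3^(1/3)*z/2) + (C1*sin(6^(5/6)*z/4) + C2*cos(6^(5/6)*z/4))*exp(2^(5/6)*3^(1/3)*z/4)


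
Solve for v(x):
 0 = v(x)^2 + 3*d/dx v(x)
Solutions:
 v(x) = 3/(C1 + x)


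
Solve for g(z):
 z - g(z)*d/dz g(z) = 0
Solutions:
 g(z) = -sqrt(C1 + z^2)
 g(z) = sqrt(C1 + z^2)


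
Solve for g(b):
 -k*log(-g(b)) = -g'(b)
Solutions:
 -li(-g(b)) = C1 + b*k


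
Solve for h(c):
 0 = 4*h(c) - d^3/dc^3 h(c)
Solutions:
 h(c) = C3*exp(2^(2/3)*c) + (C1*sin(2^(2/3)*sqrt(3)*c/2) + C2*cos(2^(2/3)*sqrt(3)*c/2))*exp(-2^(2/3)*c/2)


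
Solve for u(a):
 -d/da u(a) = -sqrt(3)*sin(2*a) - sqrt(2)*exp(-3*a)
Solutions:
 u(a) = C1 - sqrt(3)*cos(2*a)/2 - sqrt(2)*exp(-3*a)/3


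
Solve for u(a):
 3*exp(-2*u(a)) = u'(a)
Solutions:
 u(a) = log(-sqrt(C1 + 6*a))
 u(a) = log(C1 + 6*a)/2


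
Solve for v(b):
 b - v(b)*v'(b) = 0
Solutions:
 v(b) = -sqrt(C1 + b^2)
 v(b) = sqrt(C1 + b^2)


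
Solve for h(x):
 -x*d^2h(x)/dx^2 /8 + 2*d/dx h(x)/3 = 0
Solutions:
 h(x) = C1 + C2*x^(19/3)


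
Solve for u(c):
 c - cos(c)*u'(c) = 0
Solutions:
 u(c) = C1 + Integral(c/cos(c), c)


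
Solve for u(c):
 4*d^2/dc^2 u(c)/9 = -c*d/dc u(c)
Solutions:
 u(c) = C1 + C2*erf(3*sqrt(2)*c/4)


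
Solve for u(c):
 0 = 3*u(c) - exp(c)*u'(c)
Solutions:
 u(c) = C1*exp(-3*exp(-c))


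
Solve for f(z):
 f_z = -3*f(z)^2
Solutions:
 f(z) = 1/(C1 + 3*z)


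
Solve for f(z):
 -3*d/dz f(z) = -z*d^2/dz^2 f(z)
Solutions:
 f(z) = C1 + C2*z^4


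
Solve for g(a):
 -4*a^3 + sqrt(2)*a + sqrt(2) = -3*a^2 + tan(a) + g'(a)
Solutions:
 g(a) = C1 - a^4 + a^3 + sqrt(2)*a^2/2 + sqrt(2)*a + log(cos(a))


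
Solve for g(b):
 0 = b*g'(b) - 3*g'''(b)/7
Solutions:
 g(b) = C1 + Integral(C2*airyai(3^(2/3)*7^(1/3)*b/3) + C3*airybi(3^(2/3)*7^(1/3)*b/3), b)


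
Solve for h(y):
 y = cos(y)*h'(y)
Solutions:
 h(y) = C1 + Integral(y/cos(y), y)


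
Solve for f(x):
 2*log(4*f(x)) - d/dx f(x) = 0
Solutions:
 -Integral(1/(log(_y) + 2*log(2)), (_y, f(x)))/2 = C1 - x


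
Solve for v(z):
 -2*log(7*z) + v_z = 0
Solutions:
 v(z) = C1 + 2*z*log(z) - 2*z + z*log(49)


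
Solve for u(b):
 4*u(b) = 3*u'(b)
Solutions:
 u(b) = C1*exp(4*b/3)


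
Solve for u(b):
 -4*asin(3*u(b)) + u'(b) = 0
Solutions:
 Integral(1/asin(3*_y), (_y, u(b))) = C1 + 4*b


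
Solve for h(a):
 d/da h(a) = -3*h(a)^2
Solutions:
 h(a) = 1/(C1 + 3*a)


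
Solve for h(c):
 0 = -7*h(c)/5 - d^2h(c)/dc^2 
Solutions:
 h(c) = C1*sin(sqrt(35)*c/5) + C2*cos(sqrt(35)*c/5)


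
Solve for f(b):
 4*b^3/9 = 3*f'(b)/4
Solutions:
 f(b) = C1 + 4*b^4/27


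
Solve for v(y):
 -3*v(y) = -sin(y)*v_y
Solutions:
 v(y) = C1*(cos(y) - 1)^(3/2)/(cos(y) + 1)^(3/2)


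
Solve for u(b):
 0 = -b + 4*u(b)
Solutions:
 u(b) = b/4


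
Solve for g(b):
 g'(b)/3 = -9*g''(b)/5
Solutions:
 g(b) = C1 + C2*exp(-5*b/27)


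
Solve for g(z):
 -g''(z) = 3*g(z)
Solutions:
 g(z) = C1*sin(sqrt(3)*z) + C2*cos(sqrt(3)*z)


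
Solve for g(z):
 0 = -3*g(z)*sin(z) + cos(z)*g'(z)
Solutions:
 g(z) = C1/cos(z)^3


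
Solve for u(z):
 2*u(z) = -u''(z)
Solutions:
 u(z) = C1*sin(sqrt(2)*z) + C2*cos(sqrt(2)*z)


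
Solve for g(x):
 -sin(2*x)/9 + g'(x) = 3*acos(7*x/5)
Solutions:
 g(x) = C1 + 3*x*acos(7*x/5) - 3*sqrt(25 - 49*x^2)/7 - cos(2*x)/18


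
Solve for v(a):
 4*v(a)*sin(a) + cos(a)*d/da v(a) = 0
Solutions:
 v(a) = C1*cos(a)^4


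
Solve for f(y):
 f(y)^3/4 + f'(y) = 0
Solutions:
 f(y) = -sqrt(2)*sqrt(-1/(C1 - y))
 f(y) = sqrt(2)*sqrt(-1/(C1 - y))


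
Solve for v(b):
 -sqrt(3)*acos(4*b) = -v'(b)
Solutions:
 v(b) = C1 + sqrt(3)*(b*acos(4*b) - sqrt(1 - 16*b^2)/4)


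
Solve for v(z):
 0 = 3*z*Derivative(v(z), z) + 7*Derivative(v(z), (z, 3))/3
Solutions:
 v(z) = C1 + Integral(C2*airyai(-21^(2/3)*z/7) + C3*airybi(-21^(2/3)*z/7), z)


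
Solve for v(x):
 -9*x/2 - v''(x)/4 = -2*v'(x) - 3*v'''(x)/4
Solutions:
 v(x) = C1 + 9*x^2/8 + 9*x/32 + (C2*sin(sqrt(95)*x/6) + C3*cos(sqrt(95)*x/6))*exp(x/6)


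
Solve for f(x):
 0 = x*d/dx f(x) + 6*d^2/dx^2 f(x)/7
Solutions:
 f(x) = C1 + C2*erf(sqrt(21)*x/6)


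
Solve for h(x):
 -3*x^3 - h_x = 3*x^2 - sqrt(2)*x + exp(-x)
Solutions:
 h(x) = C1 - 3*x^4/4 - x^3 + sqrt(2)*x^2/2 + exp(-x)


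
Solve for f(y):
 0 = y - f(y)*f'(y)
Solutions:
 f(y) = -sqrt(C1 + y^2)
 f(y) = sqrt(C1 + y^2)


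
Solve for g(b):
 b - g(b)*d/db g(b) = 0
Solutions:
 g(b) = -sqrt(C1 + b^2)
 g(b) = sqrt(C1 + b^2)


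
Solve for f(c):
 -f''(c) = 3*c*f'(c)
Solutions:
 f(c) = C1 + C2*erf(sqrt(6)*c/2)


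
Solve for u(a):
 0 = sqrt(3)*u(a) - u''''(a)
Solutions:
 u(a) = C1*exp(-3^(1/8)*a) + C2*exp(3^(1/8)*a) + C3*sin(3^(1/8)*a) + C4*cos(3^(1/8)*a)


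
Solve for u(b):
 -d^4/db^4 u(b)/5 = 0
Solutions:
 u(b) = C1 + C2*b + C3*b^2 + C4*b^3


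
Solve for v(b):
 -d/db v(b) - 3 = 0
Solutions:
 v(b) = C1 - 3*b


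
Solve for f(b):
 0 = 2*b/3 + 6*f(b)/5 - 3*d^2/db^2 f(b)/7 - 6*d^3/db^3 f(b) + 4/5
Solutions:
 f(b) = C1*exp(-b*(5*5^(1/3)/(42*sqrt(777714) + 37039)^(1/3) + 10 + 5^(2/3)*(42*sqrt(777714) + 37039)^(1/3))/420)*sin(sqrt(3)*5^(1/3)*b*(-5^(1/3)*(42*sqrt(777714) + 37039)^(1/3) + 5/(42*sqrt(777714) + 37039)^(1/3))/420) + C2*exp(-b*(5*5^(1/3)/(42*sqrt(777714) + 37039)^(1/3) + 10 + 5^(2/3)*(42*sqrt(777714) + 37039)^(1/3))/420)*cos(sqrt(3)*5^(1/3)*b*(-5^(1/3)*(42*sqrt(777714) + 37039)^(1/3) + 5/(42*sqrt(777714) + 37039)^(1/3))/420) + C3*exp(b*(-5 + 5*5^(1/3)/(42*sqrt(777714) + 37039)^(1/3) + 5^(2/3)*(42*sqrt(777714) + 37039)^(1/3))/210) - 5*b/9 - 2/3


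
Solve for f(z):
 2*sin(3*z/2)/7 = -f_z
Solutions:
 f(z) = C1 + 4*cos(3*z/2)/21


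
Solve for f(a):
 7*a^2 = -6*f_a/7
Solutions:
 f(a) = C1 - 49*a^3/18


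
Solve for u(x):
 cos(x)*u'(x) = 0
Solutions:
 u(x) = C1


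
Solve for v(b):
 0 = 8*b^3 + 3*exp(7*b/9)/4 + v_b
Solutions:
 v(b) = C1 - 2*b^4 - 27*exp(7*b/9)/28


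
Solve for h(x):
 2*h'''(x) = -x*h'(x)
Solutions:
 h(x) = C1 + Integral(C2*airyai(-2^(2/3)*x/2) + C3*airybi(-2^(2/3)*x/2), x)


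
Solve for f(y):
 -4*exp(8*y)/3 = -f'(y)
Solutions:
 f(y) = C1 + exp(8*y)/6


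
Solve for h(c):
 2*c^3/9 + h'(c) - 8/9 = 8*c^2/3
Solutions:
 h(c) = C1 - c^4/18 + 8*c^3/9 + 8*c/9


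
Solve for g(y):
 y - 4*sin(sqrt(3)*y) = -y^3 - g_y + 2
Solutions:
 g(y) = C1 - y^4/4 - y^2/2 + 2*y - 4*sqrt(3)*cos(sqrt(3)*y)/3


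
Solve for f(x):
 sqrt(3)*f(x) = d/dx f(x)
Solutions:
 f(x) = C1*exp(sqrt(3)*x)


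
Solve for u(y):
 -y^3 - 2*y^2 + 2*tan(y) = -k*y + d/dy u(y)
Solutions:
 u(y) = C1 + k*y^2/2 - y^4/4 - 2*y^3/3 - 2*log(cos(y))


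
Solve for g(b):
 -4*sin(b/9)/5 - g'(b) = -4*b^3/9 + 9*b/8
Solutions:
 g(b) = C1 + b^4/9 - 9*b^2/16 + 36*cos(b/9)/5


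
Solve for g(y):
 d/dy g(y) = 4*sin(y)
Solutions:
 g(y) = C1 - 4*cos(y)


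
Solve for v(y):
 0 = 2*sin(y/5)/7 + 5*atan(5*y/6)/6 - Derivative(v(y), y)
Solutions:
 v(y) = C1 + 5*y*atan(5*y/6)/6 - log(25*y^2 + 36)/2 - 10*cos(y/5)/7


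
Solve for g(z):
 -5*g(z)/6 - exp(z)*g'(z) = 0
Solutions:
 g(z) = C1*exp(5*exp(-z)/6)


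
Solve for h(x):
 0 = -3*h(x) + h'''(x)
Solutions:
 h(x) = C3*exp(3^(1/3)*x) + (C1*sin(3^(5/6)*x/2) + C2*cos(3^(5/6)*x/2))*exp(-3^(1/3)*x/2)


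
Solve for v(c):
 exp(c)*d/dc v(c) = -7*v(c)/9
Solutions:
 v(c) = C1*exp(7*exp(-c)/9)


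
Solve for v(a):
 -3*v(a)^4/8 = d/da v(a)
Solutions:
 v(a) = (-3^(2/3)/3 - 3^(1/6)*I)*(1/(C1 + 3*a))^(1/3)
 v(a) = (-3^(2/3)/3 + 3^(1/6)*I)*(1/(C1 + 3*a))^(1/3)
 v(a) = 2*(1/(C1 + 9*a))^(1/3)


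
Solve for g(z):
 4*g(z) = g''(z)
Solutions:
 g(z) = C1*exp(-2*z) + C2*exp(2*z)


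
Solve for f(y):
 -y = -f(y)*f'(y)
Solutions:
 f(y) = -sqrt(C1 + y^2)
 f(y) = sqrt(C1 + y^2)


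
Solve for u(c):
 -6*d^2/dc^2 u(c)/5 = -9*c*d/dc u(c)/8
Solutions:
 u(c) = C1 + C2*erfi(sqrt(30)*c/8)


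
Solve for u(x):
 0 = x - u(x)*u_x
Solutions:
 u(x) = -sqrt(C1 + x^2)
 u(x) = sqrt(C1 + x^2)


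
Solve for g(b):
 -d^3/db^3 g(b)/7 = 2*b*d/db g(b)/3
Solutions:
 g(b) = C1 + Integral(C2*airyai(-14^(1/3)*3^(2/3)*b/3) + C3*airybi(-14^(1/3)*3^(2/3)*b/3), b)


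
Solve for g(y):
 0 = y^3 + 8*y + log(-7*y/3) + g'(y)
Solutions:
 g(y) = C1 - y^4/4 - 4*y^2 - y*log(-y) + y*(-log(7) + 1 + log(3))


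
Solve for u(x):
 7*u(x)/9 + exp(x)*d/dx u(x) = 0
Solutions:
 u(x) = C1*exp(7*exp(-x)/9)


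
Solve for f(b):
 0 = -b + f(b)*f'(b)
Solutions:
 f(b) = -sqrt(C1 + b^2)
 f(b) = sqrt(C1 + b^2)


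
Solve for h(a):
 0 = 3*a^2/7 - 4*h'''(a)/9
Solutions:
 h(a) = C1 + C2*a + C3*a^2 + 9*a^5/560


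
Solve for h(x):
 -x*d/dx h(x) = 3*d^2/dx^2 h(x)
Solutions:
 h(x) = C1 + C2*erf(sqrt(6)*x/6)


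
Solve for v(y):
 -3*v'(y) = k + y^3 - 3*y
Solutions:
 v(y) = C1 - k*y/3 - y^4/12 + y^2/2


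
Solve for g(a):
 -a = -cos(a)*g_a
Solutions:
 g(a) = C1 + Integral(a/cos(a), a)


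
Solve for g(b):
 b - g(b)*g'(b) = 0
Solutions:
 g(b) = -sqrt(C1 + b^2)
 g(b) = sqrt(C1 + b^2)


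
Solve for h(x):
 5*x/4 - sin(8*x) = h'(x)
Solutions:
 h(x) = C1 + 5*x^2/8 + cos(8*x)/8


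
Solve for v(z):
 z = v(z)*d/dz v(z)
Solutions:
 v(z) = -sqrt(C1 + z^2)
 v(z) = sqrt(C1 + z^2)


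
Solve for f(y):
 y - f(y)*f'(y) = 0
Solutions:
 f(y) = -sqrt(C1 + y^2)
 f(y) = sqrt(C1 + y^2)


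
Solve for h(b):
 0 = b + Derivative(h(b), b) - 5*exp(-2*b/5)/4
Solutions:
 h(b) = C1 - b^2/2 - 25*exp(-2*b/5)/8


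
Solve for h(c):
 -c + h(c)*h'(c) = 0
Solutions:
 h(c) = -sqrt(C1 + c^2)
 h(c) = sqrt(C1 + c^2)


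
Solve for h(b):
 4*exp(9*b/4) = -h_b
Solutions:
 h(b) = C1 - 16*exp(9*b/4)/9


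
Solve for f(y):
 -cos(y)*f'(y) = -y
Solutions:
 f(y) = C1 + Integral(y/cos(y), y)


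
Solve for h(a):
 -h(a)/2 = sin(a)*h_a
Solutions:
 h(a) = C1*(cos(a) + 1)^(1/4)/(cos(a) - 1)^(1/4)


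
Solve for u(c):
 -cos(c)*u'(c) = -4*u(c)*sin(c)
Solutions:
 u(c) = C1/cos(c)^4


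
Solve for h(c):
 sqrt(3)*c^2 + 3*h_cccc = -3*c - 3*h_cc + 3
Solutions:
 h(c) = C1 + C2*c + C3*sin(c) + C4*cos(c) - sqrt(3)*c^4/36 - c^3/6 + c^2*(3 + 2*sqrt(3))/6


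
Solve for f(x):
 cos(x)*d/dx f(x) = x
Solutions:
 f(x) = C1 + Integral(x/cos(x), x)


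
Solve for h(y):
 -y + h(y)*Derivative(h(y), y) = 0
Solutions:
 h(y) = -sqrt(C1 + y^2)
 h(y) = sqrt(C1 + y^2)


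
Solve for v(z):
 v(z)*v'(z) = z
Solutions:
 v(z) = -sqrt(C1 + z^2)
 v(z) = sqrt(C1 + z^2)


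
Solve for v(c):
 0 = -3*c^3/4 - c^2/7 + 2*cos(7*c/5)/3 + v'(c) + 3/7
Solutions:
 v(c) = C1 + 3*c^4/16 + c^3/21 - 3*c/7 - 10*sin(7*c/5)/21


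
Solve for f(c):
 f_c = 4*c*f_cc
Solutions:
 f(c) = C1 + C2*c^(5/4)


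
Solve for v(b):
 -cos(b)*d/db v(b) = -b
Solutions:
 v(b) = C1 + Integral(b/cos(b), b)


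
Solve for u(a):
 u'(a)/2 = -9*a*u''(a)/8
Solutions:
 u(a) = C1 + C2*a^(5/9)


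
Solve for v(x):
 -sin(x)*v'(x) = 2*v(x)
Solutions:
 v(x) = C1*(cos(x) + 1)/(cos(x) - 1)


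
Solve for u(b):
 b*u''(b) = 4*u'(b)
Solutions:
 u(b) = C1 + C2*b^5


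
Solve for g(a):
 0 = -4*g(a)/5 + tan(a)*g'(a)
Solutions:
 g(a) = C1*sin(a)^(4/5)


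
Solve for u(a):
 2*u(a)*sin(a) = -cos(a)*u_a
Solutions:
 u(a) = C1*cos(a)^2


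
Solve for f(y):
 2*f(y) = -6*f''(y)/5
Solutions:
 f(y) = C1*sin(sqrt(15)*y/3) + C2*cos(sqrt(15)*y/3)


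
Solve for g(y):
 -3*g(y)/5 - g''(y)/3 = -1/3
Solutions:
 g(y) = C1*sin(3*sqrt(5)*y/5) + C2*cos(3*sqrt(5)*y/5) + 5/9


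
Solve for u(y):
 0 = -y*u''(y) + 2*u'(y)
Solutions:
 u(y) = C1 + C2*y^3


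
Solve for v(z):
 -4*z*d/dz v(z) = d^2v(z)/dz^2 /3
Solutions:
 v(z) = C1 + C2*erf(sqrt(6)*z)


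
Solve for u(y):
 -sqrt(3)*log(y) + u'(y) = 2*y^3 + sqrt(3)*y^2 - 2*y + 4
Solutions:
 u(y) = C1 + y^4/2 + sqrt(3)*y^3/3 - y^2 + sqrt(3)*y*log(y) - sqrt(3)*y + 4*y


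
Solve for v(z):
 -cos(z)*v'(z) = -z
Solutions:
 v(z) = C1 + Integral(z/cos(z), z)


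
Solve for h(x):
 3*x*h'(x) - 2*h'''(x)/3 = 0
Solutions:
 h(x) = C1 + Integral(C2*airyai(6^(2/3)*x/2) + C3*airybi(6^(2/3)*x/2), x)


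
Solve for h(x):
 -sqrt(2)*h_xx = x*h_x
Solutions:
 h(x) = C1 + C2*erf(2^(1/4)*x/2)


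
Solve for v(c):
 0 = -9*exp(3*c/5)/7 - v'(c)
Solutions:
 v(c) = C1 - 15*exp(3*c/5)/7


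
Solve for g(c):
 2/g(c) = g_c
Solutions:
 g(c) = -sqrt(C1 + 4*c)
 g(c) = sqrt(C1 + 4*c)


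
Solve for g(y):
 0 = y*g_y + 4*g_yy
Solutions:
 g(y) = C1 + C2*erf(sqrt(2)*y/4)


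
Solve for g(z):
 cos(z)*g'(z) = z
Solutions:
 g(z) = C1 + Integral(z/cos(z), z)


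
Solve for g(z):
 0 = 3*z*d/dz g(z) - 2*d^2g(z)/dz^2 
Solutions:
 g(z) = C1 + C2*erfi(sqrt(3)*z/2)


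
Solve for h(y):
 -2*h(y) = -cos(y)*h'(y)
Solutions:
 h(y) = C1*(sin(y) + 1)/(sin(y) - 1)


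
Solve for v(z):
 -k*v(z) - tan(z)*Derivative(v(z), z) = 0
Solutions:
 v(z) = C1*exp(-k*log(sin(z)))


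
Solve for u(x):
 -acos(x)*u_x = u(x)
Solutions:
 u(x) = C1*exp(-Integral(1/acos(x), x))


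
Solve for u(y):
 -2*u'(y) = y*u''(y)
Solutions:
 u(y) = C1 + C2/y


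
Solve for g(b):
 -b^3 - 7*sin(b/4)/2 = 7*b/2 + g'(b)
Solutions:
 g(b) = C1 - b^4/4 - 7*b^2/4 + 14*cos(b/4)


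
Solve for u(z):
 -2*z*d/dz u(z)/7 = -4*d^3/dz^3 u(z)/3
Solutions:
 u(z) = C1 + Integral(C2*airyai(14^(2/3)*3^(1/3)*z/14) + C3*airybi(14^(2/3)*3^(1/3)*z/14), z)


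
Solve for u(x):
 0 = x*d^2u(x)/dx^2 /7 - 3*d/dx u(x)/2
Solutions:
 u(x) = C1 + C2*x^(23/2)


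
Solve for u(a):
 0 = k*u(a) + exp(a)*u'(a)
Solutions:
 u(a) = C1*exp(k*exp(-a))


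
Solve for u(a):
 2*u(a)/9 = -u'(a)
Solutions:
 u(a) = C1*exp(-2*a/9)


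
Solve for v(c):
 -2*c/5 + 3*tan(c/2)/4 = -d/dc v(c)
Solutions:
 v(c) = C1 + c^2/5 + 3*log(cos(c/2))/2


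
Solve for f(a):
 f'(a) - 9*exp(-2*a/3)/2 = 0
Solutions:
 f(a) = C1 - 27*exp(-2*a/3)/4


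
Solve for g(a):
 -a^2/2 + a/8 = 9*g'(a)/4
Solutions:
 g(a) = C1 - 2*a^3/27 + a^2/36


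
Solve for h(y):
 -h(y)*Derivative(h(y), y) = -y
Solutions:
 h(y) = -sqrt(C1 + y^2)
 h(y) = sqrt(C1 + y^2)


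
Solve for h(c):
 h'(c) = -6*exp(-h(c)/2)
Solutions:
 h(c) = 2*log(C1 - 3*c)


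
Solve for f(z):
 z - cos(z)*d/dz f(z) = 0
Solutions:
 f(z) = C1 + Integral(z/cos(z), z)


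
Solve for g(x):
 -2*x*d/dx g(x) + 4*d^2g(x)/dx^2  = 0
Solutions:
 g(x) = C1 + C2*erfi(x/2)


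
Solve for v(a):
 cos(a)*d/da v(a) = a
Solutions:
 v(a) = C1 + Integral(a/cos(a), a)


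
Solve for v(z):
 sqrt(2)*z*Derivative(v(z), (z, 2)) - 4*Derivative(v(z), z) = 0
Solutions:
 v(z) = C1 + C2*z^(1 + 2*sqrt(2))


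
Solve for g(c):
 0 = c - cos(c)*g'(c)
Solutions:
 g(c) = C1 + Integral(c/cos(c), c)


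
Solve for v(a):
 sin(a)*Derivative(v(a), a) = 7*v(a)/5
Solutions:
 v(a) = C1*(cos(a) - 1)^(7/10)/(cos(a) + 1)^(7/10)


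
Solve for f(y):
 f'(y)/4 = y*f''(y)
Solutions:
 f(y) = C1 + C2*y^(5/4)


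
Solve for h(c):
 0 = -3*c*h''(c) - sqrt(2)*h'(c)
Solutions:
 h(c) = C1 + C2*c^(1 - sqrt(2)/3)


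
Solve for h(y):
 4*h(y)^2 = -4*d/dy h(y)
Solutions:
 h(y) = 1/(C1 + y)


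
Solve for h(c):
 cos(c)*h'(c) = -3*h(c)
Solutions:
 h(c) = C1*(sin(c) - 1)^(3/2)/(sin(c) + 1)^(3/2)


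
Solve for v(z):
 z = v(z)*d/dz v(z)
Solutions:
 v(z) = -sqrt(C1 + z^2)
 v(z) = sqrt(C1 + z^2)


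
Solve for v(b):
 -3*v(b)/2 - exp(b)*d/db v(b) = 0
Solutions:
 v(b) = C1*exp(3*exp(-b)/2)


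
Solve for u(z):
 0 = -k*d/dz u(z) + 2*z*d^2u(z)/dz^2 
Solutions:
 u(z) = C1 + z^(re(k)/2 + 1)*(C2*sin(log(z)*Abs(im(k))/2) + C3*cos(log(z)*im(k)/2))


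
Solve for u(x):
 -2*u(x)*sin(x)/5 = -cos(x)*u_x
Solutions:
 u(x) = C1/cos(x)^(2/5)


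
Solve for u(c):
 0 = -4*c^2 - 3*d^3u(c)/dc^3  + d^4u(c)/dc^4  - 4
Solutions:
 u(c) = C1 + C2*c + C3*c^2 + C4*exp(3*c) - c^5/45 - c^4/27 - 22*c^3/81


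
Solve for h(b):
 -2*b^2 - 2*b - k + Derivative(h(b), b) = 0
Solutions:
 h(b) = C1 + 2*b^3/3 + b^2 + b*k


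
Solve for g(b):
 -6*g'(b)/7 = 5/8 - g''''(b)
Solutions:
 g(b) = C1 + C4*exp(6^(1/3)*7^(2/3)*b/7) - 35*b/48 + (C2*sin(2^(1/3)*3^(5/6)*7^(2/3)*b/14) + C3*cos(2^(1/3)*3^(5/6)*7^(2/3)*b/14))*exp(-6^(1/3)*7^(2/3)*b/14)


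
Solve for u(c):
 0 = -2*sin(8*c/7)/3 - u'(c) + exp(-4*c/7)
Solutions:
 u(c) = C1 + 7*cos(8*c/7)/12 - 7*exp(-4*c/7)/4


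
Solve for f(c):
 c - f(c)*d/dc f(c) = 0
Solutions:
 f(c) = -sqrt(C1 + c^2)
 f(c) = sqrt(C1 + c^2)


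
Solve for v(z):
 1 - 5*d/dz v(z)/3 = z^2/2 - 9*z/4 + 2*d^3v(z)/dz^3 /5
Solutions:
 v(z) = C1 + C2*sin(5*sqrt(6)*z/6) + C3*cos(5*sqrt(6)*z/6) - z^3/10 + 27*z^2/40 + 93*z/125


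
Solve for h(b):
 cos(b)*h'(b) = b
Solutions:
 h(b) = C1 + Integral(b/cos(b), b)


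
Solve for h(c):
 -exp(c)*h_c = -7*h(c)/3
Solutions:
 h(c) = C1*exp(-7*exp(-c)/3)


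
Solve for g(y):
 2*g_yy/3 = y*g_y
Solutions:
 g(y) = C1 + C2*erfi(sqrt(3)*y/2)


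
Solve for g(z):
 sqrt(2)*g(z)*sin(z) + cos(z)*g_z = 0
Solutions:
 g(z) = C1*cos(z)^(sqrt(2))


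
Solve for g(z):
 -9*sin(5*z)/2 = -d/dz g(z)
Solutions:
 g(z) = C1 - 9*cos(5*z)/10


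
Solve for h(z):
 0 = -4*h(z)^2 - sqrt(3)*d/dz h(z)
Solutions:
 h(z) = 3/(C1 + 4*sqrt(3)*z)


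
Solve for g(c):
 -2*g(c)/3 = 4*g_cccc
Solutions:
 g(c) = (C1*sin(2^(1/4)*3^(3/4)*c/6) + C2*cos(2^(1/4)*3^(3/4)*c/6))*exp(-2^(1/4)*3^(3/4)*c/6) + (C3*sin(2^(1/4)*3^(3/4)*c/6) + C4*cos(2^(1/4)*3^(3/4)*c/6))*exp(2^(1/4)*3^(3/4)*c/6)


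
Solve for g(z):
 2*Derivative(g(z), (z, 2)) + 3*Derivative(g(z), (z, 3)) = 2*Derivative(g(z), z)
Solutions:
 g(z) = C1 + C2*exp(z*(-1 + sqrt(7))/3) + C3*exp(-z*(1 + sqrt(7))/3)


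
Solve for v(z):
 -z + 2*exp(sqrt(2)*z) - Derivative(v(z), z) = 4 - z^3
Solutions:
 v(z) = C1 + z^4/4 - z^2/2 - 4*z + sqrt(2)*exp(sqrt(2)*z)


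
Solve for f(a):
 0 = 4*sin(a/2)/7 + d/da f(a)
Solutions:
 f(a) = C1 + 8*cos(a/2)/7


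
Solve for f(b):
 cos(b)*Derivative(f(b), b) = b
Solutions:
 f(b) = C1 + Integral(b/cos(b), b)


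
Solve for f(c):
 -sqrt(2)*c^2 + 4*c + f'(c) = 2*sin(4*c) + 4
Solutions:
 f(c) = C1 + sqrt(2)*c^3/3 - 2*c^2 + 4*c - cos(4*c)/2


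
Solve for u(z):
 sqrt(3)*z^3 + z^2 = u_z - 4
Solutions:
 u(z) = C1 + sqrt(3)*z^4/4 + z^3/3 + 4*z


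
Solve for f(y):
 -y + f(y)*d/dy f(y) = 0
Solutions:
 f(y) = -sqrt(C1 + y^2)
 f(y) = sqrt(C1 + y^2)


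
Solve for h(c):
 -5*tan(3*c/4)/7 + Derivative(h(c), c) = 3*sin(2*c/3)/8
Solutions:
 h(c) = C1 - 20*log(cos(3*c/4))/21 - 9*cos(2*c/3)/16


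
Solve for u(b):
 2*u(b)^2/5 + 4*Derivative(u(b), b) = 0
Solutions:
 u(b) = 10/(C1 + b)


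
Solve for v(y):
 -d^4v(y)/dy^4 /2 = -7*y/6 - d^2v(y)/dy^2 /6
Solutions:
 v(y) = C1 + C2*y + C3*exp(-sqrt(3)*y/3) + C4*exp(sqrt(3)*y/3) - 7*y^3/6


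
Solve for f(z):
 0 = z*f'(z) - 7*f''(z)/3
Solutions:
 f(z) = C1 + C2*erfi(sqrt(42)*z/14)


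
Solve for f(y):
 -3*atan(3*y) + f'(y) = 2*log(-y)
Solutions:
 f(y) = C1 + 2*y*log(-y) + 3*y*atan(3*y) - 2*y - log(9*y^2 + 1)/2


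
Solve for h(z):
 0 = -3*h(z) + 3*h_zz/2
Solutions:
 h(z) = C1*exp(-sqrt(2)*z) + C2*exp(sqrt(2)*z)


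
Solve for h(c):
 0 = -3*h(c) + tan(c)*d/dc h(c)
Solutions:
 h(c) = C1*sin(c)^3


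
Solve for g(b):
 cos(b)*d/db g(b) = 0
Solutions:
 g(b) = C1


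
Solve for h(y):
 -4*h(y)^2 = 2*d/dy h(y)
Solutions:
 h(y) = 1/(C1 + 2*y)


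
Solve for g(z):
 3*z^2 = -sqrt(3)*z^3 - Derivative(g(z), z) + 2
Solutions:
 g(z) = C1 - sqrt(3)*z^4/4 - z^3 + 2*z


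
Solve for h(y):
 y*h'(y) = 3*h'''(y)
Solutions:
 h(y) = C1 + Integral(C2*airyai(3^(2/3)*y/3) + C3*airybi(3^(2/3)*y/3), y)


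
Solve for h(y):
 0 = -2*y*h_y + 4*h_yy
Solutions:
 h(y) = C1 + C2*erfi(y/2)


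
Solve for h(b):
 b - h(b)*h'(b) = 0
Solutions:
 h(b) = -sqrt(C1 + b^2)
 h(b) = sqrt(C1 + b^2)


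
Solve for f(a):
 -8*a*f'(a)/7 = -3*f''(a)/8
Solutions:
 f(a) = C1 + C2*erfi(4*sqrt(42)*a/21)


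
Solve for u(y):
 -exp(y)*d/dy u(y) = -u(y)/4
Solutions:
 u(y) = C1*exp(-exp(-y)/4)


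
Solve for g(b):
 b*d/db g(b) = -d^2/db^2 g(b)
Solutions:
 g(b) = C1 + C2*erf(sqrt(2)*b/2)


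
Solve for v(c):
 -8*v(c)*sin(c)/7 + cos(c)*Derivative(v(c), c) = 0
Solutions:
 v(c) = C1/cos(c)^(8/7)


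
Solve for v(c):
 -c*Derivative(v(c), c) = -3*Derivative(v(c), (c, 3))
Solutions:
 v(c) = C1 + Integral(C2*airyai(3^(2/3)*c/3) + C3*airybi(3^(2/3)*c/3), c)


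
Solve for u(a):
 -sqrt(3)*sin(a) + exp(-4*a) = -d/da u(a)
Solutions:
 u(a) = C1 - sqrt(3)*cos(a) + exp(-4*a)/4


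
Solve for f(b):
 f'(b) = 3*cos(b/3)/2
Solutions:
 f(b) = C1 + 9*sin(b/3)/2


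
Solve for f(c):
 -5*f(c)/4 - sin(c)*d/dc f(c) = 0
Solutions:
 f(c) = C1*(cos(c) + 1)^(5/8)/(cos(c) - 1)^(5/8)


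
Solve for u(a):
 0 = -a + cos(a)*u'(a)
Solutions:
 u(a) = C1 + Integral(a/cos(a), a)


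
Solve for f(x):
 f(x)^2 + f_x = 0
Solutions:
 f(x) = 1/(C1 + x)


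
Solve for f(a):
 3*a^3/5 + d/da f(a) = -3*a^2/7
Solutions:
 f(a) = C1 - 3*a^4/20 - a^3/7


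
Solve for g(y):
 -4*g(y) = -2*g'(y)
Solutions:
 g(y) = C1*exp(2*y)


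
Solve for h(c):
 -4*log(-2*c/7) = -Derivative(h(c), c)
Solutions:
 h(c) = C1 + 4*c*log(-c) + 4*c*(-log(7) - 1 + log(2))


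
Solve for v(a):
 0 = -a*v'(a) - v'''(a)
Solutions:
 v(a) = C1 + Integral(C2*airyai(-a) + C3*airybi(-a), a)


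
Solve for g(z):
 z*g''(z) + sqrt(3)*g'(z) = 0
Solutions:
 g(z) = C1 + C2*z^(1 - sqrt(3))


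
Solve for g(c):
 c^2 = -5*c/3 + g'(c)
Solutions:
 g(c) = C1 + c^3/3 + 5*c^2/6


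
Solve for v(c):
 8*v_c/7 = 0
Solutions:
 v(c) = C1


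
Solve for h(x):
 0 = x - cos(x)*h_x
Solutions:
 h(x) = C1 + Integral(x/cos(x), x)


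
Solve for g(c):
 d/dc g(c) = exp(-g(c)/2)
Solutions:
 g(c) = 2*log(C1 + c/2)


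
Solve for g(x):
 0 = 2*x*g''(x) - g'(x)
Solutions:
 g(x) = C1 + C2*x^(3/2)


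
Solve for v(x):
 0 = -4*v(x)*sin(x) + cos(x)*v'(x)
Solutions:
 v(x) = C1/cos(x)^4


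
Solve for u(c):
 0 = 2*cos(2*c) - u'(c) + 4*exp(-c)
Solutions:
 u(c) = C1 + sin(2*c) - 4*exp(-c)


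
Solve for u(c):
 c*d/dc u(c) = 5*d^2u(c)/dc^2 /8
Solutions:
 u(c) = C1 + C2*erfi(2*sqrt(5)*c/5)


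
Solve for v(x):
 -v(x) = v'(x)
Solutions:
 v(x) = C1*exp(-x)


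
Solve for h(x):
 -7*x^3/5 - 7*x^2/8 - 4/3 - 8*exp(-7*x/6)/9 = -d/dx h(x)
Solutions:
 h(x) = C1 + 7*x^4/20 + 7*x^3/24 + 4*x/3 - 16*exp(-7*x/6)/21


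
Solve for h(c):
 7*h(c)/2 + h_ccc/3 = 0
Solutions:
 h(c) = C3*exp(-2^(2/3)*21^(1/3)*c/2) + (C1*sin(2^(2/3)*3^(5/6)*7^(1/3)*c/4) + C2*cos(2^(2/3)*3^(5/6)*7^(1/3)*c/4))*exp(2^(2/3)*21^(1/3)*c/4)


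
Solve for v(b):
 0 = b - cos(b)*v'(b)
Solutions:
 v(b) = C1 + Integral(b/cos(b), b)


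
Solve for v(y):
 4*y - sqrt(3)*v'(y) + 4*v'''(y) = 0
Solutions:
 v(y) = C1 + C2*exp(-3^(1/4)*y/2) + C3*exp(3^(1/4)*y/2) + 2*sqrt(3)*y^2/3


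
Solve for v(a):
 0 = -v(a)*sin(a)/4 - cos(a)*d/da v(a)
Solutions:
 v(a) = C1*cos(a)^(1/4)


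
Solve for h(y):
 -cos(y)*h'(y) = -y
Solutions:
 h(y) = C1 + Integral(y/cos(y), y)


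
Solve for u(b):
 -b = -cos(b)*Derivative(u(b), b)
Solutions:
 u(b) = C1 + Integral(b/cos(b), b)


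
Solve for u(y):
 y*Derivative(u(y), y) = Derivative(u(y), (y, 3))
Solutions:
 u(y) = C1 + Integral(C2*airyai(y) + C3*airybi(y), y)


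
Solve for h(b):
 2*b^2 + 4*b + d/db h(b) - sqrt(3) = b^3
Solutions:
 h(b) = C1 + b^4/4 - 2*b^3/3 - 2*b^2 + sqrt(3)*b


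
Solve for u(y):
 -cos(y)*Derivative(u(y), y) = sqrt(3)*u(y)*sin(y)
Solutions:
 u(y) = C1*cos(y)^(sqrt(3))


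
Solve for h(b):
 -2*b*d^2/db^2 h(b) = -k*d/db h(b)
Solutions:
 h(b) = C1 + b^(re(k)/2 + 1)*(C2*sin(log(b)*Abs(im(k))/2) + C3*cos(log(b)*im(k)/2))


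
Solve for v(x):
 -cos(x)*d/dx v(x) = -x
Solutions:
 v(x) = C1 + Integral(x/cos(x), x)


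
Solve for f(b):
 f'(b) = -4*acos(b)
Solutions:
 f(b) = C1 - 4*b*acos(b) + 4*sqrt(1 - b^2)


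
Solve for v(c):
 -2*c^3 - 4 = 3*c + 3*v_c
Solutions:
 v(c) = C1 - c^4/6 - c^2/2 - 4*c/3


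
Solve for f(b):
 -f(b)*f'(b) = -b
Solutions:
 f(b) = -sqrt(C1 + b^2)
 f(b) = sqrt(C1 + b^2)


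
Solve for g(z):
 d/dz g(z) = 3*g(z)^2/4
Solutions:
 g(z) = -4/(C1 + 3*z)


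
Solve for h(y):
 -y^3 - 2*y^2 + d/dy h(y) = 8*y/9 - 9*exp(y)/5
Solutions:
 h(y) = C1 + y^4/4 + 2*y^3/3 + 4*y^2/9 - 9*exp(y)/5


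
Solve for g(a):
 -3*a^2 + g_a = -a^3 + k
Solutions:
 g(a) = C1 - a^4/4 + a^3 + a*k


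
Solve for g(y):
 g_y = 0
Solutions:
 g(y) = C1


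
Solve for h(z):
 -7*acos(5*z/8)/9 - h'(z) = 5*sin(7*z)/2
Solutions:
 h(z) = C1 - 7*z*acos(5*z/8)/9 + 7*sqrt(64 - 25*z^2)/45 + 5*cos(7*z)/14


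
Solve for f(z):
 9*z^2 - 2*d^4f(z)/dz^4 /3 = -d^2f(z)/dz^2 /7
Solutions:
 f(z) = C1 + C2*z + C3*exp(-sqrt(42)*z/14) + C4*exp(sqrt(42)*z/14) - 21*z^4/4 - 294*z^2


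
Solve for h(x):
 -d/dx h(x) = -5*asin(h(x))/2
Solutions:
 Integral(1/asin(_y), (_y, h(x))) = C1 + 5*x/2


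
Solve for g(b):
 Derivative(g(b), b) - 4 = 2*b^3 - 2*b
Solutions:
 g(b) = C1 + b^4/2 - b^2 + 4*b


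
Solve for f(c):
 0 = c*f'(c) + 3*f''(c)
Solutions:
 f(c) = C1 + C2*erf(sqrt(6)*c/6)


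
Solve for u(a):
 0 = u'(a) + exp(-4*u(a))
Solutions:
 u(a) = log(-I*(C1 - 4*a)^(1/4))
 u(a) = log(I*(C1 - 4*a)^(1/4))
 u(a) = log(-(C1 - 4*a)^(1/4))
 u(a) = log(C1 - 4*a)/4


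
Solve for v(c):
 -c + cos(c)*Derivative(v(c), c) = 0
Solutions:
 v(c) = C1 + Integral(c/cos(c), c)


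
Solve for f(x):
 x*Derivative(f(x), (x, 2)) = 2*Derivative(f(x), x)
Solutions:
 f(x) = C1 + C2*x^3


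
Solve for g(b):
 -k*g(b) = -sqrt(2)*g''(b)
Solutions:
 g(b) = C1*exp(-2^(3/4)*b*sqrt(k)/2) + C2*exp(2^(3/4)*b*sqrt(k)/2)


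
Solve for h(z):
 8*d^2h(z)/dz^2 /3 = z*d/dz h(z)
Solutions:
 h(z) = C1 + C2*erfi(sqrt(3)*z/4)


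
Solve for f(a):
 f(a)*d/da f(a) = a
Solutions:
 f(a) = -sqrt(C1 + a^2)
 f(a) = sqrt(C1 + a^2)


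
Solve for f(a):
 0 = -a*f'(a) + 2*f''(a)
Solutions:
 f(a) = C1 + C2*erfi(a/2)


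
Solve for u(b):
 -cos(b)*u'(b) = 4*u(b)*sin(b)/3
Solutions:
 u(b) = C1*cos(b)^(4/3)


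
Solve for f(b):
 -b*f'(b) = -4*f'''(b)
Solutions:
 f(b) = C1 + Integral(C2*airyai(2^(1/3)*b/2) + C3*airybi(2^(1/3)*b/2), b)


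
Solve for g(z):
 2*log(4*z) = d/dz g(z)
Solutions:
 g(z) = C1 + 2*z*log(z) - 2*z + z*log(16)


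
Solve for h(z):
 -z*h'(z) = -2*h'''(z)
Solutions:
 h(z) = C1 + Integral(C2*airyai(2^(2/3)*z/2) + C3*airybi(2^(2/3)*z/2), z)


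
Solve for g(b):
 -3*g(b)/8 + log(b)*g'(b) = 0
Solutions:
 g(b) = C1*exp(3*li(b)/8)


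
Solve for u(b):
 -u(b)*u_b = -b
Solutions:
 u(b) = -sqrt(C1 + b^2)
 u(b) = sqrt(C1 + b^2)


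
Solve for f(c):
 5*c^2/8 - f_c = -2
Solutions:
 f(c) = C1 + 5*c^3/24 + 2*c


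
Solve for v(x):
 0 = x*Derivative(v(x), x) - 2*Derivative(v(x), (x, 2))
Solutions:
 v(x) = C1 + C2*erfi(x/2)


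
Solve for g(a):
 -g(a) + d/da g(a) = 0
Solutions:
 g(a) = C1*exp(a)


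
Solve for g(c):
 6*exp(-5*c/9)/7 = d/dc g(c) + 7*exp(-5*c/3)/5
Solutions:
 g(c) = C1 + 21*exp(-5*c/3)/25 - 54*exp(-5*c/9)/35


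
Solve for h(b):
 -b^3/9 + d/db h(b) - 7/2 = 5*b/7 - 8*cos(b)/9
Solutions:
 h(b) = C1 + b^4/36 + 5*b^2/14 + 7*b/2 - 8*sin(b)/9


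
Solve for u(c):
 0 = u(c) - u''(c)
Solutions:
 u(c) = C1*exp(-c) + C2*exp(c)


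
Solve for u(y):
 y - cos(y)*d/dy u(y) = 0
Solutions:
 u(y) = C1 + Integral(y/cos(y), y)


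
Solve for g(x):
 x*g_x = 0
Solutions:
 g(x) = C1


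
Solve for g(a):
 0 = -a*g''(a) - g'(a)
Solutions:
 g(a) = C1 + C2*log(a)


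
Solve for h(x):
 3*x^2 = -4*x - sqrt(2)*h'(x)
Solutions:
 h(x) = C1 - sqrt(2)*x^3/2 - sqrt(2)*x^2


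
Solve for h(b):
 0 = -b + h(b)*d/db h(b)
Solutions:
 h(b) = -sqrt(C1 + b^2)
 h(b) = sqrt(C1 + b^2)


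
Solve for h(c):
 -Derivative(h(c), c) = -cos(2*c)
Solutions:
 h(c) = C1 + sin(2*c)/2


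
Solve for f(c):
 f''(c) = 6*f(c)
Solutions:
 f(c) = C1*exp(-sqrt(6)*c) + C2*exp(sqrt(6)*c)


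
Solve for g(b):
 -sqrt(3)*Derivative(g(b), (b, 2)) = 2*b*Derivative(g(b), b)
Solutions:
 g(b) = C1 + C2*erf(3^(3/4)*b/3)


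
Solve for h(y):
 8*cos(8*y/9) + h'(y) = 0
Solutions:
 h(y) = C1 - 9*sin(8*y/9)


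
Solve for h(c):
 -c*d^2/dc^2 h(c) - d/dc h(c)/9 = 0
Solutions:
 h(c) = C1 + C2*c^(8/9)


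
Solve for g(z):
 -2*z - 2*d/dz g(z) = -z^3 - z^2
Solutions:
 g(z) = C1 + z^4/8 + z^3/6 - z^2/2


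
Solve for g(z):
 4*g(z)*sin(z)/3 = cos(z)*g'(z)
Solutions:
 g(z) = C1/cos(z)^(4/3)


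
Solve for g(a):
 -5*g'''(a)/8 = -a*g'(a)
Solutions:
 g(a) = C1 + Integral(C2*airyai(2*5^(2/3)*a/5) + C3*airybi(2*5^(2/3)*a/5), a)


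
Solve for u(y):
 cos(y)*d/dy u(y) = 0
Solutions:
 u(y) = C1


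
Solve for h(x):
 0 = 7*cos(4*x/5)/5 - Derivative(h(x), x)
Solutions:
 h(x) = C1 + 7*sin(4*x/5)/4


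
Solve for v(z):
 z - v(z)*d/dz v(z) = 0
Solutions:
 v(z) = -sqrt(C1 + z^2)
 v(z) = sqrt(C1 + z^2)


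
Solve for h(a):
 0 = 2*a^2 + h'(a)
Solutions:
 h(a) = C1 - 2*a^3/3


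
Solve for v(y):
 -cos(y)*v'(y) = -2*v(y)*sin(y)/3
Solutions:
 v(y) = C1/cos(y)^(2/3)


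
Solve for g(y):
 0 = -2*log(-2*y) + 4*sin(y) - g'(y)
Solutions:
 g(y) = C1 - 2*y*log(-y) - 2*y*log(2) + 2*y - 4*cos(y)


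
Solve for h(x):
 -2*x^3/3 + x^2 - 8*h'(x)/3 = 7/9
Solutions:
 h(x) = C1 - x^4/16 + x^3/8 - 7*x/24


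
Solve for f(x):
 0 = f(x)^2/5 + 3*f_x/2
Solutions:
 f(x) = 15/(C1 + 2*x)


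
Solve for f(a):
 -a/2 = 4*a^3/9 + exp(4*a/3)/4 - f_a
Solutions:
 f(a) = C1 + a^4/9 + a^2/4 + 3*exp(4*a/3)/16


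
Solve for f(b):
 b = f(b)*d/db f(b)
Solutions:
 f(b) = -sqrt(C1 + b^2)
 f(b) = sqrt(C1 + b^2)


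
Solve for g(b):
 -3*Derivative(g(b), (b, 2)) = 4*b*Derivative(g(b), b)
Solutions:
 g(b) = C1 + C2*erf(sqrt(6)*b/3)
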